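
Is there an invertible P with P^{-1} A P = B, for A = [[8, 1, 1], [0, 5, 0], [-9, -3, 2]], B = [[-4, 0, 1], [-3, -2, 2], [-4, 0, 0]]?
No.

trace(A) = 15 but trace(B) = -6. The trace is a similarity invariant, so A and B are not similar.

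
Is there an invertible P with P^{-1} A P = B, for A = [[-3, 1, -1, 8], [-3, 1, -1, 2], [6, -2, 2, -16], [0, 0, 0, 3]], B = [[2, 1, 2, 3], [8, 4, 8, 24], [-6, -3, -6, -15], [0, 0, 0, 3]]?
Two matrices over a field are similar if and only if they have the same invariant factors.

Both A and B have characteristic polynomial x^3(x - 3) and minimal polynomial x^2(x - 3). Computing further, both have invariant factors x, x^2(x - 3). Hence A and B are similar.

Yes.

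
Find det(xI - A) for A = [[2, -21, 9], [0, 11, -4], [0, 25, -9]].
χ_A(x) = (x - 2)(x - 1)^2

xI - A = [[x - 2, 21, -9], [0, x - 11, 4], [0, -25, x + 9]].

Expanding det(xI - A) along the first row:
det(xI - A) = + (x - 2)·det([[x - 11, 4], [-25, x + 9]]) - (21)·det([[0, 4], [0, x + 9]]) + (-9)·det([[0, x - 11], [0, -25]]).

Evaluating gives χ_A(x) = x^3 - 4x^2 + 5x - 2 = (x - 2)(x - 1)^2.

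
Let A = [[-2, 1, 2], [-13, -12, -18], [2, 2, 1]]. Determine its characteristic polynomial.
xI - A = [[x + 2, -1, -2], [13, x + 12, 18], [-2, -2, x - 1]].

Expanding det(xI - A) along the first row:
det(xI - A) = + (x + 2)·det([[x + 12, 18], [-2, x - 1]]) - (-1)·det([[13, 18], [-2, x - 1]]) + (-2)·det([[13, x + 12], [-2, -2]]).

Evaluating gives χ_A(x) = x^3 + 13x^2 + 55x + 75 = (x + 3)(x + 5)^2.

χ_A(x) = (x + 3)(x + 5)^2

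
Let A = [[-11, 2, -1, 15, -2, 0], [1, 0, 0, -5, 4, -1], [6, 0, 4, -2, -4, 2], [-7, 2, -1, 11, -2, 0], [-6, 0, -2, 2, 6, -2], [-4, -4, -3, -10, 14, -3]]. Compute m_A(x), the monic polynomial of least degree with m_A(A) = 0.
The characteristic polynomial factors as (x - 3)(x - 2)^4(x + 4). The minimal polynomial is ∏(x - λ)^{k_λ} where k_λ is the size of the largest Jordan block at λ.

For λ = -4: rank(A + 4I) = 5, and the largest Jordan block has size 1 (the smallest k with rank((A + 4I)^k) = rank((A + 4I)^(k+1))).
For λ = 2: rank(A - 2I) = 3, and the largest Jordan block has size 2 (the smallest k with rank((A - 2I)^k) = rank((A - 2I)^(k+1))).
For λ = 3: rank(A - 3I) = 5, and the largest Jordan block has size 1 (the smallest k with rank((A - 3I)^k) = rank((A - 3I)^(k+1))).

So m_A(x) = (x - 3)(x - 2)^2(x + 4).

m_A(x) = (x - 3)(x - 2)^2(x + 4)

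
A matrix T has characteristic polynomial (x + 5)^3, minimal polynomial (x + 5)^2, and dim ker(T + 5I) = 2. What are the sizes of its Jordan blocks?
λ = -5: algebraic multiplicity 3 (exponent in χ_T), largest block size 2 (exponent in m_T), 2 blocks (geometric multiplicity). These force block sizes [2, 1].

Jordan blocks: (-5, 2), (-5, 1)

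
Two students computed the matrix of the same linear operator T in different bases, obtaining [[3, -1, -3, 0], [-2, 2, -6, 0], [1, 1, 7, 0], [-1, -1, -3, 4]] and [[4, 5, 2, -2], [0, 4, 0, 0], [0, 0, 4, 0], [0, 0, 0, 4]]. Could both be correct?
Two matrices over a field are similar if and only if they have the same invariant factors.

Both A and B have characteristic polynomial (x - 4)^4 and minimal polynomial (x - 4)^2. Computing further, both have invariant factors x - 4, x - 4, (x - 4)^2. Hence A and B are similar.

Yes.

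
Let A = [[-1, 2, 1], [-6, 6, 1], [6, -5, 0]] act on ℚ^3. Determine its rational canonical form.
The invariant factors of A (the non-unit diagonal entries of the Smith normal form of xI - A over ℚ[x]) are (x - 1)(x^2 - 4x + 1), each dividing the next. The characteristic polynomial is their product, (x - 1)(x^2 - 4x + 1).

The rational canonical form is the block-diagonal matrix of companion matrices C(f_i):
R = [[0, 0, 1], [1, 0, -5], [0, 1, 5]].

Note the characteristic polynomial does not split into linear factors over ℚ, so A has no Jordan form over ℚ; the rational canonical form exists over any field.

R = [[0, 0, 1], [1, 0, -5], [0, 1, 5]]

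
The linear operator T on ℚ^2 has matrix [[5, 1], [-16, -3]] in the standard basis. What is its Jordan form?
The characteristic polynomial is det(xI - A) = (x - 1)^2, so the eigenvalues are 1 (algebraic multiplicity 2).

For λ = 1: rank(A - I) = 1, rank((A - I)^2) = 0. The eigenspace has dimension 2 - 1 = 1, so there is 1 Jordan block; the rank sequence gives block sizes [2].

Assembling the blocks gives the Jordan form J above.

J = [[1, 1], [0, 1]]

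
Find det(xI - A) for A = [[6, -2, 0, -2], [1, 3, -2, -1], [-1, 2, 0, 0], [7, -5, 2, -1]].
xI - A = [[x - 6, 2, 0, 2], [-1, x - 3, 2, 1], [1, -2, x, 0], [-7, 5, -2, x + 1]].

Expanding det(xI - A) along the first row:
det(xI - A) = + (x - 6)·det([[x - 3, 2, 1], [-2, x, 0], [5, -2, x + 1]]) - (2)·det([[-1, 2, 1], [1, x, 0], [-7, -2, x + 1]]) + (0)·det([[-1, x - 3, 1], [1, -2, 0], [-7, 5, x + 1]]) - (2)·det([[-1, x - 3, 2], [1, -2, x], [-7, 5, -2]]).

Evaluating gives χ_A(x) = x^4 - 8x^3 + 24x^2 - 32x + 16 = (x - 2)^4.

χ_A(x) = (x - 2)^4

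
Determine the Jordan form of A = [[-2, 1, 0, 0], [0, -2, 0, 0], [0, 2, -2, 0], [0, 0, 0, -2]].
J = [[-2, 1, 0, 0], [0, -2, 0, 0], [0, 0, -2, 0], [0, 0, 0, -2]]

The characteristic polynomial is det(xI - A) = (x + 2)^4, so the eigenvalues are -2 (algebraic multiplicity 4).

For λ = -2: rank(A + 2I) = 1, rank((A + 2I)^2) = 0. The eigenspace has dimension 4 - 1 = 3, so there are 3 Jordan blocks; the rank sequence gives block sizes [2, 1, 1].

Assembling the blocks gives the Jordan form J above.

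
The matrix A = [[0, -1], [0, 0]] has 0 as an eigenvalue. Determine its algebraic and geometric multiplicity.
algebraic multiplicity 2, geometric multiplicity 1

The characteristic polynomial is x^2, so the factor x appears with exponent 2: the algebraic multiplicity is 2.

rank(A) = 1, so the eigenspace has dimension 2 - 1 = 1: the geometric multiplicity is 1.

Since 1 < 2, A is not diagonalizable.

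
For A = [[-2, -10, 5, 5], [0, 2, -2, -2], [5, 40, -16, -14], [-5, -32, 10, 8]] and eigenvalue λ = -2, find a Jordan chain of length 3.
We seek v_1 ∈ ker((A + 2I)^3) \ ker((A + 2I)^2), then set v_{i+1} = (A + 2I) v_i.

One such chain is v_1 = [[-10, 5, 10, 1]]^T, v_2 = [[5, -2, -4, 0]]^T, v_3 = [[0, 0, 1, -1]]^T. Check: (A + 2I) v_3 = [[0, 0, 0, 0]]^T = 0.

v_1 = [[-10, 5, 10, 1]]^T, v_2 = [[5, -2, -4, 0]]^T, v_3 = [[0, 0, 1, -1]]^T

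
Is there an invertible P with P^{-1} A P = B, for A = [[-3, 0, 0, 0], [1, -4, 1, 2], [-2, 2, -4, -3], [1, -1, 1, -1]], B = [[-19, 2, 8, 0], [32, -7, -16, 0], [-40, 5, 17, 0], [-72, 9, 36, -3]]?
Both have characteristic polynomial (x + 3)^4, but the minimal polynomial of A is (x + 3)^3 while the minimal polynomial of B is (x + 3)^2. The minimal polynomial is a similarity invariant, so A and B are not similar.

No.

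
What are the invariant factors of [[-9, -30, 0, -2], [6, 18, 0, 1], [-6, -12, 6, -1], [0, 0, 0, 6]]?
x - 6, (x - 6)^2(x - 3)

The Jordan structure of A has elementary divisors (x - 3), (x - 6)^2, (x - 6). Arranging the block sizes at each eigenvalue in decreasing order and taking row products gives the invariant factors.

Invariant factors (smallest first, each dividing the next): x - 6, (x - 6)^2(x - 3).

Check: the last factor (x - 6)^2(x - 3) is the minimal polynomial, and the product (x - 6)^3(x - 3) is the characteristic polynomial.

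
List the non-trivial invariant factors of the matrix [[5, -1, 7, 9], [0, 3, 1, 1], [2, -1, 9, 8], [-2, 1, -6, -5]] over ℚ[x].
The Jordan structure of A has elementary divisors (x - 3)^3, (x - 3). Arranging the block sizes at each eigenvalue in decreasing order and taking row products gives the invariant factors.

Invariant factors (smallest first, each dividing the next): x - 3, (x - 3)^3.

Check: the last factor (x - 3)^3 is the minimal polynomial, and the product (x - 3)^4 is the characteristic polynomial.

x - 3, (x - 3)^3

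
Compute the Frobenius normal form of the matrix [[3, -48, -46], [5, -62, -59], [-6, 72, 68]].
R = [[0, 0, -24], [1, 0, -14], [0, 1, 9]]

The invariant factors of A (the non-unit diagonal entries of the Smith normal form of xI - A over ℚ[x]) are (x - 6)(x - 4)(x + 1), each dividing the next. The characteristic polynomial is their product, (x - 6)(x - 4)(x + 1).

The rational canonical form is the block-diagonal matrix of companion matrices C(f_i):
R = [[0, 0, -24], [1, 0, -14], [0, 1, 9]].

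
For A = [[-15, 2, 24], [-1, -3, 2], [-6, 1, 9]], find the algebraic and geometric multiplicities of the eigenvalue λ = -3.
The characteristic polynomial is (x + 3)^3, so the factor x + 3 appears with exponent 3: the algebraic multiplicity is 3.

rank(A + 3I) = 2, so the eigenspace has dimension 3 - 2 = 1: the geometric multiplicity is 1.

Since 1 < 3, A is not diagonalizable.

algebraic multiplicity 3, geometric multiplicity 1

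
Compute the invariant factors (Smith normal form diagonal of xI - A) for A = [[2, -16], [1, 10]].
The Jordan structure of A has elementary divisors (x - 6)^2. Arranging the block sizes at each eigenvalue in decreasing order and taking row products gives the invariant factors.

Invariant factors (smallest first, each dividing the next): (x - 6)^2.

Check: the last factor (x - 6)^2 is the minimal polynomial, and the product (x - 6)^2 is the characteristic polynomial.

(x - 6)^2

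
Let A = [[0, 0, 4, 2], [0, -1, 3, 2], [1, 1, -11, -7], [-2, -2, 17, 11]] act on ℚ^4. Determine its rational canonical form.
R = [[0, 0, 0, 2], [1, 0, 0, 3], [0, 1, 0, 1], [0, 0, 1, -1]]

The invariant factors of A (the non-unit diagonal entries of the Smith normal form of xI - A over ℚ[x]) are (x + 1)(x^3 - x - 2), each dividing the next. The characteristic polynomial is their product, (x + 1)(x^3 - x - 2).

The rational canonical form is the block-diagonal matrix of companion matrices C(f_i):
R = [[0, 0, 0, 2], [1, 0, 0, 3], [0, 1, 0, 1], [0, 0, 1, -1]].

Note the characteristic polynomial does not split into linear factors over ℚ, so A has no Jordan form over ℚ; the rational canonical form exists over any field.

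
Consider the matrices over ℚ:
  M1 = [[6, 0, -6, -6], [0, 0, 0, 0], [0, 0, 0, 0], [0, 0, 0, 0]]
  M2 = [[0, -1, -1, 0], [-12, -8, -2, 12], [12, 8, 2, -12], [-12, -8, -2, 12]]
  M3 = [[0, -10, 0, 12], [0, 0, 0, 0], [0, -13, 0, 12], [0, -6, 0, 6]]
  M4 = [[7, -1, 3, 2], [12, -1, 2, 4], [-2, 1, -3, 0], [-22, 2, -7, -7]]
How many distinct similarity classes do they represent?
3 classes: {M1}, {M2, M3}, {M4}

Characteristic polynomials: χ_{M1} = x^3(x - 6), χ_{M2} = x^3(x - 6), χ_{M3} = x^3(x - 6), χ_{M4} = (x + 1)^4.

{M1}: invariant factors x, x, x(x - 6).

{M2, M3}: invariant factors x, x^2(x - 6).

{M4}: invariant factors x + 1, (x + 1)^3.

Matrices are similar if and only if their invariant-factor lists agree; the partition into similarity classes is {M1}, {M2, M3}, {M4}.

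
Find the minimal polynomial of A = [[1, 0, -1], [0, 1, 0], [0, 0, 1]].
The characteristic polynomial factors as (x - 1)^3. The minimal polynomial is ∏(x - λ)^{k_λ} where k_λ is the size of the largest Jordan block at λ.

For λ = 1: rank(A - I) = 1, and the largest Jordan block has size 2 (the smallest k with rank((A - I)^k) = rank((A - I)^(k+1))).

So m_A(x) = (x - 1)^2.

m_A(x) = (x - 1)^2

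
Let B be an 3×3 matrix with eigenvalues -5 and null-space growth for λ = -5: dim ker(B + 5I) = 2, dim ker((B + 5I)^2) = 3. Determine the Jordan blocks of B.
Jordan blocks: (-5, 2), (-5, 1)

λ = -5: successive nullity increments [2, 1] count blocks of size ≥ k; block sizes are [2, 1].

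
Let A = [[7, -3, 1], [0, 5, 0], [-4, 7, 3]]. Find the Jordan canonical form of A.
J = [[5, 1, 0], [0, 5, 1], [0, 0, 5]]

The characteristic polynomial is det(xI - A) = (x - 5)^3, so the eigenvalues are 5 (algebraic multiplicity 3).

For λ = 5: rank(A - 5I) = 2, rank((A - 5I)^2) = 1, rank((A - 5I)^3) = 0. The eigenspace has dimension 3 - 2 = 1, so there is 1 Jordan block; the rank sequence gives block sizes [3].

Assembling the blocks gives the Jordan form J above.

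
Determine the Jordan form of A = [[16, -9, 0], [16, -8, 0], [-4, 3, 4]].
J = [[4, 1, 0], [0, 4, 0], [0, 0, 4]]

The characteristic polynomial is det(xI - A) = (x - 4)^3, so the eigenvalues are 4 (algebraic multiplicity 3).

For λ = 4: rank(A - 4I) = 1, rank((A - 4I)^2) = 0. The eigenspace has dimension 3 - 1 = 2, so there are 2 Jordan blocks; the rank sequence gives block sizes [2, 1].

Assembling the blocks gives the Jordan form J above.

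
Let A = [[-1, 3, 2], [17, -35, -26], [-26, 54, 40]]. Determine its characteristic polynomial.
xI - A = [[x + 1, -3, -2], [-17, x + 35, 26], [26, -54, x - 40]].

Expanding det(xI - A) along the first row:
det(xI - A) = + (x + 1)·det([[x + 35, 26], [-54, x - 40]]) - (-3)·det([[-17, 26], [26, x - 40]]) + (-2)·det([[-17, x + 35], [26, -54]]).

Evaluating gives χ_A(x) = x^3 - 4x^2 = x^2(x - 4).

χ_A(x) = x^2(x - 4)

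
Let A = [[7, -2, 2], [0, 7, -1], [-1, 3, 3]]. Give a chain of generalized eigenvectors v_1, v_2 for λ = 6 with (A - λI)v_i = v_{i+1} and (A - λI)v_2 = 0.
v_1 = [[2, -2, -3]]^T, v_2 = [[0, 1, 1]]^T

We seek v_1 ∈ ker((A - 6I)^2) \ ker(A - 6I), then set v_{i+1} = (A - 6I) v_i.

One such chain is v_1 = [[2, -2, -3]]^T, v_2 = [[0, 1, 1]]^T. Check: (A - 6I) v_2 = [[0, 0, 0]]^T = 0.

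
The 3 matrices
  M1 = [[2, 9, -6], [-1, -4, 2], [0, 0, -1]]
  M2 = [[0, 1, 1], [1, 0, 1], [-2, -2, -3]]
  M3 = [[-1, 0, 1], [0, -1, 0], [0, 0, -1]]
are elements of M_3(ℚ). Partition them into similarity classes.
1 class: {M1, M2, M3}

Characteristic polynomials: χ_{M1} = (x + 1)^3, χ_{M2} = (x + 1)^3, χ_{M3} = (x + 1)^3.

{M1, M2, M3}: invariant factors x + 1, (x + 1)^2.

Matrices are similar if and only if their invariant-factor lists agree; the partition into similarity classes is {M1, M2, M3}.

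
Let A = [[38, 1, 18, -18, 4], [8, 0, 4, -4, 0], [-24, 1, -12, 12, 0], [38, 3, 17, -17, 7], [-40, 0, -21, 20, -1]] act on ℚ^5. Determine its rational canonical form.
The invariant factors of A (the non-unit diagonal entries of the Smith normal form of xI - A over ℚ[x]) are x - 2, (x - 2)^2(x - 1)^2, each dividing the next. The characteristic polynomial is their product, (x - 2)^3(x - 1)^2.

The rational canonical form is the block-diagonal matrix of companion matrices C(f_i):
R = [[2, 0, 0, 0, 0], [0, 0, 0, 0, -4], [0, 1, 0, 0, 12], [0, 0, 1, 0, -13], [0, 0, 0, 1, 6]].

R = [[2, 0, 0, 0, 0], [0, 0, 0, 0, -4], [0, 1, 0, 0, 12], [0, 0, 1, 0, -13], [0, 0, 0, 1, 6]]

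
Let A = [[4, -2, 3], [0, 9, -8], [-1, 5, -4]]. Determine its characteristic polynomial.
χ_A(x) = (x - 3)^3

xI - A = [[x - 4, 2, -3], [0, x - 9, 8], [1, -5, x + 4]].

Expanding det(xI - A) along the first row:
det(xI - A) = + (x - 4)·det([[x - 9, 8], [-5, x + 4]]) - (2)·det([[0, 8], [1, x + 4]]) + (-3)·det([[0, x - 9], [1, -5]]).

Evaluating gives χ_A(x) = x^3 - 9x^2 + 27x - 27 = (x - 3)^3.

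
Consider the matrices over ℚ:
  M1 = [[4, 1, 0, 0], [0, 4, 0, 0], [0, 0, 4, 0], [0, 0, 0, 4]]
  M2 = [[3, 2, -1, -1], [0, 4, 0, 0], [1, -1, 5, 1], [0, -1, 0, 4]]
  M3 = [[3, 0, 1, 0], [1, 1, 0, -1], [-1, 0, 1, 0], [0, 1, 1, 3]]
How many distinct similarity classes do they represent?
Characteristic polynomials: χ_{M1} = (x - 4)^4, χ_{M2} = (x - 4)^4, χ_{M3} = (x - 2)^4.

{M1}: invariant factors x - 4, x - 4, (x - 4)^2.

{M2}: invariant factors (x - 4)^2, (x - 4)^2.

{M3}: invariant factors (x - 2)^2, (x - 2)^2.

Matrices are similar if and only if their invariant-factor lists agree; the partition into similarity classes is {M1}, {M2}, {M3}.

3 classes: {M1}, {M2}, {M3}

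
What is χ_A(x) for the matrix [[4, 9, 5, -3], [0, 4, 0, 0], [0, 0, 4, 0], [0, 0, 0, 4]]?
χ_A(x) = (x - 4)^4

xI - A = [[x - 4, -9, -5, 3], [0, x - 4, 0, 0], [0, 0, x - 4, 0], [0, 0, 0, x - 4]].

Expanding det(xI - A) along the first row:
det(xI - A) = + (x - 4)·det([[x - 4, 0, 0], [0, x - 4, 0], [0, 0, x - 4]]) - (-9)·det([[0, 0, 0], [0, x - 4, 0], [0, 0, x - 4]]) + (-5)·det([[0, x - 4, 0], [0, 0, 0], [0, 0, x - 4]]) - (3)·det([[0, x - 4, 0], [0, 0, x - 4], [0, 0, 0]]).

Evaluating gives χ_A(x) = x^4 - 16x^3 + 96x^2 - 256x + 256 = (x - 4)^4.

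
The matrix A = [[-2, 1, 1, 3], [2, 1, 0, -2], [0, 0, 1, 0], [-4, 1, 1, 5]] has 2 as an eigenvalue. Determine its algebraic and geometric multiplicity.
The characteristic polynomial is (x - 2)(x - 1)^3, so the factor x - 2 appears with exponent 1: the algebraic multiplicity is 1.

rank(A - 2I) = 3, so the eigenspace has dimension 4 - 3 = 1: the geometric multiplicity is 1.

algebraic multiplicity 1, geometric multiplicity 1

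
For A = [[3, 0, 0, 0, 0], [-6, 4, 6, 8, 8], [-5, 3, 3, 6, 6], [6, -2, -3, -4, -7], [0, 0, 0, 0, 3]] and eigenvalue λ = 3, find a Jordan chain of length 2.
v_1 = [[1, 0, 0, 1, 0]]^T, v_2 = [[0, 2, 1, -1, 0]]^T

We seek v_1 ∈ ker((A - 3I)^2) \ ker(A - 3I), then set v_{i+1} = (A - 3I) v_i.

One such chain is v_1 = [[1, 0, 0, 1, 0]]^T, v_2 = [[0, 2, 1, -1, 0]]^T. Check: (A - 3I) v_2 = [[0, 0, 0, 0, 0]]^T = 0.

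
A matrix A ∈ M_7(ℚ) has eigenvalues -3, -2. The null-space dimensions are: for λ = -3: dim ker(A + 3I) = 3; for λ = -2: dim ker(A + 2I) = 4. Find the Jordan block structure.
λ = -3: successive nullity increments [3] count blocks of size ≥ k; block sizes are [1, 1, 1].
λ = -2: successive nullity increments [4] count blocks of size ≥ k; block sizes are [1, 1, 1, 1].

Jordan blocks: (-3, 1), (-3, 1), (-3, 1), (-2, 1), (-2, 1), (-2, 1), (-2, 1)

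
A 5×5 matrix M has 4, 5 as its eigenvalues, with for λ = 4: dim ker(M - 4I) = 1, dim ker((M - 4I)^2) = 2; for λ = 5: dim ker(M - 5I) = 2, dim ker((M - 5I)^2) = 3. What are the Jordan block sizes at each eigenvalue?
λ = 4: successive nullity increments [1, 1] count blocks of size ≥ k; block sizes are [2].
λ = 5: successive nullity increments [2, 1] count blocks of size ≥ k; block sizes are [2, 1].

Jordan blocks: (4, 2), (5, 2), (5, 1)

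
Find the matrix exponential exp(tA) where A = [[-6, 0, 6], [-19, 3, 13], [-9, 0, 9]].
e^{tA} = [[3 - 2*e^{3*t}, 0, 2*e^{3*t} - 2], [-t*e^{3*t} - 6*e^{3*t} + 6, e^{3*t}, t*e^{3*t} + 4*e^{3*t} - 4], [3 - 3*e^{3*t}, 0, 3*e^{3*t} - 2]]

A has Jordan form J = [[0, 0, 0], [0, 3, 1], [0, 0, 3]] with A = PJP^{-1}, so e^{tA} = P e^{tJ} P^{-1}.

For a Jordan block J_k(λ), e^{tJ_k(λ)} = e^{λt} · (I + tN + t^2 N^2/2! + ... + t^{k-1} N^{k-1}/(k-1)!) where N is the nilpotent superdiagonal part.

Assembling the blocks and conjugating back gives the entries of e^{tA} as shown above.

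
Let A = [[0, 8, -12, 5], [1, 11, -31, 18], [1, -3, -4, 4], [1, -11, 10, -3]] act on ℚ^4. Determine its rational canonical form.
R = [[0, 0, 0, -12], [1, 0, 0, -1], [0, 1, 0, 1], [0, 0, 1, 4]]

The invariant factors of A (the non-unit diagonal entries of the Smith normal form of xI - A over ℚ[x]) are (x - 4)(x^3 - x - 3), each dividing the next. The characteristic polynomial is their product, (x - 4)(x^3 - x - 3).

The rational canonical form is the block-diagonal matrix of companion matrices C(f_i):
R = [[0, 0, 0, -12], [1, 0, 0, -1], [0, 1, 0, 1], [0, 0, 1, 4]].

Note the characteristic polynomial does not split into linear factors over ℚ, so A has no Jordan form over ℚ; the rational canonical form exists over any field.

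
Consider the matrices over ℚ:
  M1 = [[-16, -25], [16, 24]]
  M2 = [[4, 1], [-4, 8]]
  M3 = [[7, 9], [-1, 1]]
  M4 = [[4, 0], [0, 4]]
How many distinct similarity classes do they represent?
3 classes: {M1, M3}, {M2}, {M4}

Characteristic polynomials: χ_{M1} = (x - 4)^2, χ_{M2} = (x - 6)^2, χ_{M3} = (x - 4)^2, χ_{M4} = (x - 4)^2.

{M1, M3}: invariant factors (x - 4)^2.

{M2}: invariant factors (x - 6)^2.

{M4}: invariant factors x - 4, x - 4.

Matrices are similar if and only if their invariant-factor lists agree; the partition into similarity classes is {M1, M3}, {M2}, {M4}.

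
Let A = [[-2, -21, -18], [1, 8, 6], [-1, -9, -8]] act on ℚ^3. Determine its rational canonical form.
R = [[0, 0, -4], [1, 0, 7], [0, 1, -2]]

The invariant factors of A (the non-unit diagonal entries of the Smith normal form of xI - A over ℚ[x]) are (x - 1)^2(x + 4), each dividing the next. The characteristic polynomial is their product, (x - 1)^2(x + 4).

The rational canonical form is the block-diagonal matrix of companion matrices C(f_i):
R = [[0, 0, -4], [1, 0, 7], [0, 1, -2]].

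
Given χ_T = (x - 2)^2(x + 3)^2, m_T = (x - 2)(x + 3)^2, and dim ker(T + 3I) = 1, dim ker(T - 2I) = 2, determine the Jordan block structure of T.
Jordan blocks: (-3, 2), (2, 1), (2, 1)

λ = -3: algebraic multiplicity 2 (exponent in χ_T), largest block size 2 (exponent in m_T), 1 block (geometric multiplicity). This forces block sizes [2].
λ = 2: algebraic multiplicity 2 (exponent in χ_T), largest block size 1 (exponent in m_T), 2 blocks (geometric multiplicity). These force block sizes [1, 1].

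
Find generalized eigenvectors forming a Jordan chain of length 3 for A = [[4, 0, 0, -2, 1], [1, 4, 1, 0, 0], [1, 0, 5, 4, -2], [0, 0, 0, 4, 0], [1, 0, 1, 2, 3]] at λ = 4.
We seek v_1 ∈ ker((A - 4I)^3) \ ker((A - 4I)^2), then set v_{i+1} = (A - 4I) v_i.

One such chain is v_1 = [[0, 0, 1, 0, 0]]^T, v_2 = [[0, 1, 1, 0, 1]]^T, v_3 = [[1, 1, -1, 0, 0]]^T. Check: (A - 4I) v_3 = [[0, 0, 0, 0, 0]]^T = 0.

v_1 = [[0, 0, 1, 0, 0]]^T, v_2 = [[0, 1, 1, 0, 1]]^T, v_3 = [[1, 1, -1, 0, 0]]^T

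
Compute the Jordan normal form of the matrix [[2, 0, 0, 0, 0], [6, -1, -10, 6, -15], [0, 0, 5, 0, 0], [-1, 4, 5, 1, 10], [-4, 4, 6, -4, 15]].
The characteristic polynomial is det(xI - A) = (x - 5)^4(x - 2), so the eigenvalues are 2 (algebraic multiplicity 1), 5 (algebraic multiplicity 4).

For λ = 2: algebraic multiplicity 1 gives one 1×1 block.

For λ = 5: rank(A - 5I) = 3, rank((A - 5I)^2) = 1. The eigenspace has dimension 5 - 3 = 2, so there are 2 Jordan blocks; the rank sequence gives block sizes [2, 2].

Assembling the blocks gives the Jordan form J above.

J = [[2, 0, 0, 0, 0], [0, 5, 1, 0, 0], [0, 0, 5, 0, 0], [0, 0, 0, 5, 1], [0, 0, 0, 0, 5]]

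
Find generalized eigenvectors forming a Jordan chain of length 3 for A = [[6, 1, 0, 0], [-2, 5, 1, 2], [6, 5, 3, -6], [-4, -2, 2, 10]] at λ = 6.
We seek v_1 ∈ ker((A - 6I)^3) \ ker((A - 6I)^2), then set v_{i+1} = (A - 6I) v_i.

One such chain is v_1 = [[0, 0, 1, 0]]^T, v_2 = [[0, 1, -3, 2]]^T, v_3 = [[1, 0, 2, 0]]^T. Check: (A - 6I) v_3 = [[0, 0, 0, 0]]^T = 0.

v_1 = [[0, 0, 1, 0]]^T, v_2 = [[0, 1, -3, 2]]^T, v_3 = [[1, 0, 2, 0]]^T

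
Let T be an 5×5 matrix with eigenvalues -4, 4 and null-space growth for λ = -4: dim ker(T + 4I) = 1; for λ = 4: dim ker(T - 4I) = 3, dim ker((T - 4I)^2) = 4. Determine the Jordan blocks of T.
Jordan blocks: (-4, 1), (4, 2), (4, 1), (4, 1)

λ = -4: successive nullity increments [1] count blocks of size ≥ k; block sizes are [1].
λ = 4: successive nullity increments [3, 1] count blocks of size ≥ k; block sizes are [2, 1, 1].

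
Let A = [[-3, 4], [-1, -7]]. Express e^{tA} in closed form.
A has Jordan form J = [[-5, 1], [0, -5]] with A = PJP^{-1}, so e^{tA} = P e^{tJ} P^{-1}.

For a Jordan block J_k(λ), e^{tJ_k(λ)} = e^{λt} · (I + tN + t^2 N^2/2! + ... + t^{k-1} N^{k-1}/(k-1)!) where N is the nilpotent superdiagonal part.

Assembling the blocks and conjugating back gives the entries of e^{tA} as shown above.

e^{tA} = [[(2*t + 1)*e^{-5*t}, 4*t*e^{-5*t}], [-t*e^{-5*t}, (1 - 2*t)*e^{-5*t}]]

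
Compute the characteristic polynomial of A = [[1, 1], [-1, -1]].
χ_A(x) = x^2

xI - A = [[x - 1, -1], [1, x + 1]].

Expanding det(xI - A) along the first row:
det(xI - A) = + (x - 1)·det([[x + 1]]) - (-1)·det([[1]]).

Evaluating gives χ_A(x) = x^2.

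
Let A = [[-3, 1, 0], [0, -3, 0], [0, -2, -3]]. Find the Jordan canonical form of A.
J = [[-3, 1, 0], [0, -3, 0], [0, 0, -3]]

The characteristic polynomial is det(xI - A) = (x + 3)^3, so the eigenvalues are -3 (algebraic multiplicity 3).

For λ = -3: rank(A + 3I) = 1, rank((A + 3I)^2) = 0. The eigenspace has dimension 3 - 1 = 2, so there are 2 Jordan blocks; the rank sequence gives block sizes [2, 1].

Assembling the blocks gives the Jordan form J above.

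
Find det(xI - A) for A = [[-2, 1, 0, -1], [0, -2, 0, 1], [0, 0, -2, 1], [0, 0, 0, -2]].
χ_A(x) = (x + 2)^4

xI - A = [[x + 2, -1, 0, 1], [0, x + 2, 0, -1], [0, 0, x + 2, -1], [0, 0, 0, x + 2]].

Expanding det(xI - A) along the first row:
det(xI - A) = + (x + 2)·det([[x + 2, 0, -1], [0, x + 2, -1], [0, 0, x + 2]]) - (-1)·det([[0, 0, -1], [0, x + 2, -1], [0, 0, x + 2]]) + (0)·det([[0, x + 2, -1], [0, 0, -1], [0, 0, x + 2]]) - (1)·det([[0, x + 2, 0], [0, 0, x + 2], [0, 0, 0]]).

Evaluating gives χ_A(x) = x^4 + 8x^3 + 24x^2 + 32x + 16 = (x + 2)^4.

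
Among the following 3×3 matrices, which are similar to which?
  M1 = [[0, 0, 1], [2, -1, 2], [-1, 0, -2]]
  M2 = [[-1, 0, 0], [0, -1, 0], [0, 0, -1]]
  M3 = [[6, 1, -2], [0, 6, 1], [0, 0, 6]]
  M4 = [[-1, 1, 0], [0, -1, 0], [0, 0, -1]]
Characteristic polynomials: χ_{M1} = (x + 1)^3, χ_{M2} = (x + 1)^3, χ_{M3} = (x - 6)^3, χ_{M4} = (x + 1)^3.

{M1, M4}: invariant factors x + 1, (x + 1)^2.

{M2}: invariant factors x + 1, x + 1, x + 1.

{M3}: invariant factors (x - 6)^3.

Matrices are similar if and only if their invariant-factor lists agree; the partition into similarity classes is {M1, M4}, {M2}, {M3}.

3 classes: {M1, M4}, {M2}, {M3}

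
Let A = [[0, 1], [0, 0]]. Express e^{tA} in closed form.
A has Jordan form J = [[0, 1], [0, 0]] with A = PJP^{-1}, so e^{tA} = P e^{tJ} P^{-1}.

For a Jordan block J_k(λ), e^{tJ_k(λ)} = e^{λt} · (I + tN + t^2 N^2/2! + ... + t^{k-1} N^{k-1}/(k-1)!) where N is the nilpotent superdiagonal part.

Assembling the blocks and conjugating back gives the entries of e^{tA} as shown above.

e^{tA} = [[1, t], [0, 1]]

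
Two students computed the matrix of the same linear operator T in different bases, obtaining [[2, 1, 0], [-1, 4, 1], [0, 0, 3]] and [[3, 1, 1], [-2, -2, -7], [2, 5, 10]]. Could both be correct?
trace(A) = 9 but trace(B) = 11. The trace is a similarity invariant, so A and B are not similar.

No.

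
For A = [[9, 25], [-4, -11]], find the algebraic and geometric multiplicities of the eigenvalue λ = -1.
The characteristic polynomial is (x + 1)^2, so the factor x + 1 appears with exponent 2: the algebraic multiplicity is 2.

rank(A + I) = 1, so the eigenspace has dimension 2 - 1 = 1: the geometric multiplicity is 1.

Since 1 < 2, A is not diagonalizable.

algebraic multiplicity 2, geometric multiplicity 1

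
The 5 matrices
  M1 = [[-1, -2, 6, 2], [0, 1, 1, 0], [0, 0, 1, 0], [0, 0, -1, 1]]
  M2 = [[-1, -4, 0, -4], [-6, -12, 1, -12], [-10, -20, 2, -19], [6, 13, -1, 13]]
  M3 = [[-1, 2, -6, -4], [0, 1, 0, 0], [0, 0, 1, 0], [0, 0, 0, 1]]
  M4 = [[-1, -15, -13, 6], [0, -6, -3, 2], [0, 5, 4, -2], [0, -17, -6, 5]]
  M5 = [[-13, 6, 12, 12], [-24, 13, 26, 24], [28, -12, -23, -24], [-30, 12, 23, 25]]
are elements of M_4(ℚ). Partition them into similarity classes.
3 classes: {M1, M5}, {M2, M4}, {M3}

Characteristic polynomials: χ_{M1} = (x - 1)^3(x + 1), χ_{M2} = (x - 1)^3(x + 1), χ_{M3} = (x - 1)^3(x + 1), χ_{M4} = (x - 1)^3(x + 1), χ_{M5} = (x - 1)^3(x + 1).

{M1, M5}: invariant factors x - 1, (x - 1)^2(x + 1).

{M2, M4}: invariant factors (x - 1)^3(x + 1).

{M3}: invariant factors x - 1, x - 1, (x - 1)(x + 1).

Matrices are similar if and only if their invariant-factor lists agree; the partition into similarity classes is {M1, M5}, {M2, M4}, {M3}.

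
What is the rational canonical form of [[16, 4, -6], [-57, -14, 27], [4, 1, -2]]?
R = [[0, 0, -2], [1, 0, 3], [0, 1, 0]]

The invariant factors of A (the non-unit diagonal entries of the Smith normal form of xI - A over ℚ[x]) are (x - 1)^2(x + 2), each dividing the next. The characteristic polynomial is their product, (x - 1)^2(x + 2).

The rational canonical form is the block-diagonal matrix of companion matrices C(f_i):
R = [[0, 0, -2], [1, 0, 3], [0, 1, 0]].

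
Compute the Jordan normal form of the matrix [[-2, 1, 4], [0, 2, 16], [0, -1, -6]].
J = [[-2, 1, 0], [0, -2, 0], [0, 0, -2]]

The characteristic polynomial is det(xI - A) = (x + 2)^3, so the eigenvalues are -2 (algebraic multiplicity 3).

For λ = -2: rank(A + 2I) = 1, rank((A + 2I)^2) = 0. The eigenspace has dimension 3 - 1 = 2, so there are 2 Jordan blocks; the rank sequence gives block sizes [2, 1].

Assembling the blocks gives the Jordan form J above.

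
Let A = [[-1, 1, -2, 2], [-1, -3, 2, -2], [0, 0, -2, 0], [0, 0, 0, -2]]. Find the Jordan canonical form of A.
J = [[-2, 1, 0, 0], [0, -2, 0, 0], [0, 0, -2, 0], [0, 0, 0, -2]]

The characteristic polynomial is det(xI - A) = (x + 2)^4, so the eigenvalues are -2 (algebraic multiplicity 4).

For λ = -2: rank(A + 2I) = 1, rank((A + 2I)^2) = 0. The eigenspace has dimension 4 - 1 = 3, so there are 3 Jordan blocks; the rank sequence gives block sizes [2, 1, 1].

Assembling the blocks gives the Jordan form J above.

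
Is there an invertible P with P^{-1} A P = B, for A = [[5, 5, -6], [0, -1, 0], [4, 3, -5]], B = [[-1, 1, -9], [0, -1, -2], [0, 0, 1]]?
Yes.

Two matrices over a field are similar if and only if they have the same invariant factors.

Both A and B have characteristic polynomial (x - 1)(x + 1)^2 and minimal polynomial (x - 1)(x + 1)^2. Computing further, both have invariant factors (x - 1)(x + 1)^2. Hence A and B are similar.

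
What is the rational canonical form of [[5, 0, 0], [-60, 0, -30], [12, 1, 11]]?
R = [[5, 0, 0], [0, 0, -30], [0, 1, 11]]

The invariant factors of A (the non-unit diagonal entries of the Smith normal form of xI - A over ℚ[x]) are x - 5, (x - 6)(x - 5), each dividing the next. The characteristic polynomial is their product, (x - 6)(x - 5)^2.

The rational canonical form is the block-diagonal matrix of companion matrices C(f_i):
R = [[5, 0, 0], [0, 0, -30], [0, 1, 11]].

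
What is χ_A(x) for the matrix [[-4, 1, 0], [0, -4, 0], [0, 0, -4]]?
xI - A = [[x + 4, -1, 0], [0, x + 4, 0], [0, 0, x + 4]].

Expanding det(xI - A) along the first row:
det(xI - A) = + (x + 4)·det([[x + 4, 0], [0, x + 4]]) - (-1)·det([[0, 0], [0, x + 4]]) + (0)·det([[0, x + 4], [0, 0]]).

Evaluating gives χ_A(x) = x^3 + 12x^2 + 48x + 64 = (x + 4)^3.

χ_A(x) = (x + 4)^3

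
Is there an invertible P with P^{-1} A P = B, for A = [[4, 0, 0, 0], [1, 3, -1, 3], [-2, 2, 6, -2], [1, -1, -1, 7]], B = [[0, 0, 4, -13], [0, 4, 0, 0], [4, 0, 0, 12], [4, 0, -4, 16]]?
Two matrices over a field are similar if and only if they have the same invariant factors.

Both A and B have characteristic polynomial (x - 6)^2(x - 4)^2 and minimal polynomial (x - 6)^2(x - 4). Computing further, both have invariant factors x - 4, (x - 6)^2(x - 4). Hence A and B are similar.

Yes.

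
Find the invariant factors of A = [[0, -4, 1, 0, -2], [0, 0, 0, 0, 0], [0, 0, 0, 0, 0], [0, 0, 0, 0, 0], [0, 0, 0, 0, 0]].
The Jordan structure of A has elementary divisors x^2, x, x, x. Arranging the block sizes at each eigenvalue in decreasing order and taking row products gives the invariant factors.

Invariant factors (smallest first, each dividing the next): x, x, x, x^2.

Check: the last factor x^2 is the minimal polynomial, and the product x^5 is the characteristic polynomial.

x, x, x, x^2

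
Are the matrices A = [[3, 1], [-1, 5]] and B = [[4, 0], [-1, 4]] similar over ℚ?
Yes.

Two matrices over a field are similar if and only if they have the same invariant factors.

Both A and B have characteristic polynomial (x - 4)^2 and minimal polynomial (x - 4)^2. Computing further, both have invariant factors (x - 4)^2. Hence A and B are similar.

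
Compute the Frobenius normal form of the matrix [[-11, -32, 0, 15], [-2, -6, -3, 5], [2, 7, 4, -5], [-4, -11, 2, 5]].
R = [[0, 0, 0, 20], [1, 0, 0, 4], [0, 1, 0, -15], [0, 0, 1, -8]]

The invariant factors of A (the non-unit diagonal entries of the Smith normal form of xI - A over ℚ[x]) are (x - 1)(x + 2)^2(x + 5), each dividing the next. The characteristic polynomial is their product, (x - 1)(x + 2)^2(x + 5).

The rational canonical form is the block-diagonal matrix of companion matrices C(f_i):
R = [[0, 0, 0, 20], [1, 0, 0, 4], [0, 1, 0, -15], [0, 0, 1, -8]].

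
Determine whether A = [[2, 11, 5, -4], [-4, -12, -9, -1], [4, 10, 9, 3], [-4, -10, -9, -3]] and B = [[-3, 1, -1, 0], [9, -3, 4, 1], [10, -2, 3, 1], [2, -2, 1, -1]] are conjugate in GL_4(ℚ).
Two matrices over a field are similar if and only if they have the same invariant factors.

Both A and B have characteristic polynomial x^2(x + 2)^2 and minimal polynomial x^2(x + 2)^2. Computing further, both have invariant factors x^2(x + 2)^2. Hence A and B are similar.

Yes.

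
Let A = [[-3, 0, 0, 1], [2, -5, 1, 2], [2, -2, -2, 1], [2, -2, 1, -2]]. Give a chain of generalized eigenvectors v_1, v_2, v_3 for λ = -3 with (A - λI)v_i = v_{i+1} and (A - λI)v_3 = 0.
v_1 = [[1, 2, 2, 1]]^T, v_2 = [[1, 2, 1, 1]]^T, v_3 = [[1, 1, 0, 0]]^T

We seek v_1 ∈ ker((A + 3I)^3) \ ker((A + 3I)^2), then set v_{i+1} = (A + 3I) v_i.

One such chain is v_1 = [[1, 2, 2, 1]]^T, v_2 = [[1, 2, 1, 1]]^T, v_3 = [[1, 1, 0, 0]]^T. Check: (A + 3I) v_3 = [[0, 0, 0, 0]]^T = 0.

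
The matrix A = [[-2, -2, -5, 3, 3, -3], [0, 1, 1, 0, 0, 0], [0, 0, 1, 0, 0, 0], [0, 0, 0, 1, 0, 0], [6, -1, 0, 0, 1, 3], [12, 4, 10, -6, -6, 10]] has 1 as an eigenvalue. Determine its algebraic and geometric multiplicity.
The characteristic polynomial is (x - 4)^2(x - 1)^4, so the factor x - 1 appears with exponent 4: the algebraic multiplicity is 4.

rank(A - I) = 4, so the eigenspace has dimension 6 - 4 = 2: the geometric multiplicity is 2.

Since 2 < 4, A is not diagonalizable.

algebraic multiplicity 4, geometric multiplicity 2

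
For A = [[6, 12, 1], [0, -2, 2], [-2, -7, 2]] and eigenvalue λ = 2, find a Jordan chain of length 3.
We seek v_1 ∈ ker((A - 2I)^3) \ ker((A - 2I)^2), then set v_{i+1} = (A - 2I) v_i.

One such chain is v_1 = [[-4, 1, 2]]^T, v_2 = [[-2, 0, 1]]^T, v_3 = [[-7, 2, 4]]^T. Check: (A - 2I) v_3 = [[0, 0, 0]]^T = 0.

v_1 = [[-4, 1, 2]]^T, v_2 = [[-2, 0, 1]]^T, v_3 = [[-7, 2, 4]]^T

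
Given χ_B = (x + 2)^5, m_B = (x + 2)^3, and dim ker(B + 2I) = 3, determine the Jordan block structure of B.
Jordan blocks: (-2, 3), (-2, 1), (-2, 1)

λ = -2: algebraic multiplicity 5 (exponent in χ_B), largest block size 3 (exponent in m_B), 3 blocks (geometric multiplicity). These force block sizes [3, 1, 1].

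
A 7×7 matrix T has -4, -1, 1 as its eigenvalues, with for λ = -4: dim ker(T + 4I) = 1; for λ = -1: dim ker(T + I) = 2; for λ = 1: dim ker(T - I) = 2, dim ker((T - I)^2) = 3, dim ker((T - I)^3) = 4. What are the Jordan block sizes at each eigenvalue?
λ = -4: successive nullity increments [1] count blocks of size ≥ k; block sizes are [1].
λ = -1: successive nullity increments [2] count blocks of size ≥ k; block sizes are [1, 1].
λ = 1: successive nullity increments [2, 1, 1] count blocks of size ≥ k; block sizes are [3, 1].

Jordan blocks: (-4, 1), (-1, 1), (-1, 1), (1, 3), (1, 1)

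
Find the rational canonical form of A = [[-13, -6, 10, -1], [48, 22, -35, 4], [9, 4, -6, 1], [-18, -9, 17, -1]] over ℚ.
R = [[0, 0, 0, -2], [1, 0, 0, -7], [0, 1, 0, 4], [0, 0, 1, 2]]

The invariant factors of A (the non-unit diagonal entries of the Smith normal form of xI - A over ℚ[x]) are (x - 2)(x^3 - 4x - 1), each dividing the next. The characteristic polynomial is their product, (x - 2)(x^3 - 4x - 1).

The rational canonical form is the block-diagonal matrix of companion matrices C(f_i):
R = [[0, 0, 0, -2], [1, 0, 0, -7], [0, 1, 0, 4], [0, 0, 1, 2]].

Note the characteristic polynomial does not split into linear factors over ℚ, so A has no Jordan form over ℚ; the rational canonical form exists over any field.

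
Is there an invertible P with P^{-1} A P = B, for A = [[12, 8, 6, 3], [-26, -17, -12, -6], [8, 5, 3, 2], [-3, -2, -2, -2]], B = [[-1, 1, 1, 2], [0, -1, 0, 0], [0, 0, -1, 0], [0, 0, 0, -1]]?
No.

Both have characteristic polynomial (x + 1)^4 and minimal polynomial (x + 1)^2. But rank(A + I) = 2 for A while rank(B + I) = 1 for B, so the number of Jordan blocks at λ = -1 differs. A and B are not similar.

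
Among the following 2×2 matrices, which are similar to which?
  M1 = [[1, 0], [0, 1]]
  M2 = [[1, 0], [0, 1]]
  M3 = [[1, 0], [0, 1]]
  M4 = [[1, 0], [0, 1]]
1 class: {M1, M2, M3, M4}

Characteristic polynomials: χ_{M1} = (x - 1)^2, χ_{M2} = (x - 1)^2, χ_{M3} = (x - 1)^2, χ_{M4} = (x - 1)^2.

{M1, M2, M3, M4}: invariant factors x - 1, x - 1.

Matrices are similar if and only if their invariant-factor lists agree; the partition into similarity classes is {M1, M2, M3, M4}.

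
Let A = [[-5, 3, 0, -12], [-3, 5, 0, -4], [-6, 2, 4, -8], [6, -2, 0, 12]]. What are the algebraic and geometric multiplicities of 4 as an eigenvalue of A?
algebraic multiplicity 4, geometric multiplicity 3

The characteristic polynomial is (x - 4)^4, so the factor x - 4 appears with exponent 4: the algebraic multiplicity is 4.

rank(A - 4I) = 1, so the eigenspace has dimension 4 - 1 = 3: the geometric multiplicity is 3.

Since 3 < 4, A is not diagonalizable.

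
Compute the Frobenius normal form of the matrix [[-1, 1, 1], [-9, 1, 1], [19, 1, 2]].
The invariant factors of A (the non-unit diagonal entries of the Smith normal form of xI - A over ℚ[x]) are (x + 2)(x^2 - 4x - 4), each dividing the next. The characteristic polynomial is their product, (x + 2)(x^2 - 4x - 4).

The rational canonical form is the block-diagonal matrix of companion matrices C(f_i):
R = [[0, 0, 8], [1, 0, 12], [0, 1, 2]].

Note the characteristic polynomial does not split into linear factors over ℚ, so A has no Jordan form over ℚ; the rational canonical form exists over any field.

R = [[0, 0, 8], [1, 0, 12], [0, 1, 2]]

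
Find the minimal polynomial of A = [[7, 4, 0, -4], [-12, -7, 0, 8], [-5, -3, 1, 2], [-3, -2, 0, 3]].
m_A(x) = (x - 1)^2

The characteristic polynomial factors as (x - 1)^4. The minimal polynomial is ∏(x - λ)^{k_λ} where k_λ is the size of the largest Jordan block at λ.

For λ = 1: rank(A - I) = 2, and the largest Jordan block has size 2 (the smallest k with rank((A - I)^k) = rank((A - I)^(k+1))).

So m_A(x) = (x - 1)^2.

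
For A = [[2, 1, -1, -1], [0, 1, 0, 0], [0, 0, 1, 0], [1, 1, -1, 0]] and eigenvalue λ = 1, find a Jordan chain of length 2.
v_1 = [[0, 0, -1, 0]]^T, v_2 = [[1, 0, 0, 1]]^T

We seek v_1 ∈ ker((A - I)^2) \ ker(A - I), then set v_{i+1} = (A - I) v_i.

One such chain is v_1 = [[0, 0, -1, 0]]^T, v_2 = [[1, 0, 0, 1]]^T. Check: (A - I) v_2 = [[0, 0, 0, 0]]^T = 0.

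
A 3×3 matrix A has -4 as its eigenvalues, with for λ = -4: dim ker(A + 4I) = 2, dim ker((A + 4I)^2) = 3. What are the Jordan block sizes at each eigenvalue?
λ = -4: successive nullity increments [2, 1] count blocks of size ≥ k; block sizes are [2, 1].

Jordan blocks: (-4, 2), (-4, 1)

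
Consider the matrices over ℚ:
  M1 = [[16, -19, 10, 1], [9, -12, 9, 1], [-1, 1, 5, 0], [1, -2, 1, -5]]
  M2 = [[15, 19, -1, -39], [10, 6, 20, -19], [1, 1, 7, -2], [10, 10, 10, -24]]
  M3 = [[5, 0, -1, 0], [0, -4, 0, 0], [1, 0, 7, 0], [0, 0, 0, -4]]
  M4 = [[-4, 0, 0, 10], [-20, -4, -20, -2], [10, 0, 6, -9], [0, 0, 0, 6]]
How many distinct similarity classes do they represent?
Characteristic polynomials: χ_{M1} = (x - 6)^2(x + 4)^2, χ_{M2} = (x - 6)^2(x + 4)^2, χ_{M3} = (x - 6)^2(x + 4)^2, χ_{M4} = (x - 6)^2(x + 4)^2.

{M1, M2}: invariant factors (x - 6)^2(x + 4)^2.

{M3, M4}: invariant factors x + 4, (x - 6)^2(x + 4).

Matrices are similar if and only if their invariant-factor lists agree; the partition into similarity classes is {M1, M2}, {M3, M4}.

2 classes: {M1, M2}, {M3, M4}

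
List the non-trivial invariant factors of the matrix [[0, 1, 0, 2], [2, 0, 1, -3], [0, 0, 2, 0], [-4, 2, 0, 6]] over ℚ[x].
The Jordan structure of A has elementary divisors (x - 2)^3, (x - 2). Arranging the block sizes at each eigenvalue in decreasing order and taking row products gives the invariant factors.

Invariant factors (smallest first, each dividing the next): x - 2, (x - 2)^3.

Check: the last factor (x - 2)^3 is the minimal polynomial, and the product (x - 2)^4 is the characteristic polynomial.

x - 2, (x - 2)^3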